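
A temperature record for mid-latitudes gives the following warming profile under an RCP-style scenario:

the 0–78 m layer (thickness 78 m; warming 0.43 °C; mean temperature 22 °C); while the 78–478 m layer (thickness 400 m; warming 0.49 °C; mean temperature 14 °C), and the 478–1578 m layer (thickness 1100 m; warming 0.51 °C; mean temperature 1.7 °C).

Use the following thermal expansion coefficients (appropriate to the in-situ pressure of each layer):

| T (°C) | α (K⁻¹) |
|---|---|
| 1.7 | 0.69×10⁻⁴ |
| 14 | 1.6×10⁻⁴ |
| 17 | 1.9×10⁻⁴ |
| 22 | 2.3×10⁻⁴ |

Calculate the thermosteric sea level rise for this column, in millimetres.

Layer 1 at 22 °C → α = 2.3×10⁻⁴ K⁻¹
Layer 2 at 14 °C → α = 1.6×10⁻⁴ K⁻¹
Layer 3 at 1.7 °C → α = 0.69×10⁻⁴ K⁻¹
0–78 m: 2.3×10⁻⁴ × 0.43 × 78 = 0.0077142 m
1.6×10⁻⁴ × 0.49 × 400 = 0.03136 m
0.51 × 0.69×10⁻⁴ × 1100 = 0.038709 m
Δh = 0.0077142 + 0.03136 + 0.038709 = 0.0777832 m

77.8 mm of thermosteric rise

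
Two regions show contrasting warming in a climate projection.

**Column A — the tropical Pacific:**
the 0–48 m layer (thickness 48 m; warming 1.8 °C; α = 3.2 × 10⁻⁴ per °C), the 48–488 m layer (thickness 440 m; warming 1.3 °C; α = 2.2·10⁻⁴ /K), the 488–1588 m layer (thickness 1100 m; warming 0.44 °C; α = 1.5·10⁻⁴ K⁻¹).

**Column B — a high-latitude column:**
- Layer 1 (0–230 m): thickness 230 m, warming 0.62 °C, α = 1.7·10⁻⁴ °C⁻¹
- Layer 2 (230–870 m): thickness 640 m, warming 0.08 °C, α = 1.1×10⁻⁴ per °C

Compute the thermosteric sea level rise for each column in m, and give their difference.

A Layer 1: 48 × 1.8 × 3.2×10⁻⁴ = 0.027648 m
A 48–488 m: 1.3 × 440 × 2.2×10⁻⁴ = 0.12584 m
A 0.44 × 1100 × 1.5×10⁻⁴ = 0.07260 m
A total: 0.226088 m
B Layer 1: 1.7×10⁻⁴ × 230 × 0.62 = 0.024242 m
B 1.1×10⁻⁴ × 640 × 0.08 = 0.005632 m
B total: 0.029874 m
Difference: 0.226088 − 0.029874 = 0.196214 m

A: 0.226 m; B: 0.0299 m; difference 0.196 m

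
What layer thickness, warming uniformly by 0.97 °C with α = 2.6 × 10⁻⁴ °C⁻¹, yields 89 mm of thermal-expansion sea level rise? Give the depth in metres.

H ≈ 350 m

H = Δh/(αΔT) = 0.089 / (2.6×10⁻⁴ × 0.97) ≈ 352.9 m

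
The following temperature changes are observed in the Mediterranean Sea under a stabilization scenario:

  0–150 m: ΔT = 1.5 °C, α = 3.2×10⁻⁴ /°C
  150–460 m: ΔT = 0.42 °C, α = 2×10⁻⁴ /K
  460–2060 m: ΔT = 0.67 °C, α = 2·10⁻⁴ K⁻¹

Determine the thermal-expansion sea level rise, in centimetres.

Layer 1: 1.5 × 150 × 3.2×10⁻⁴ = 0.07200 m
Layer 2: 310 × 2×10⁻⁴ × 0.42 = 0.02604 m
Layer 3: 2×10⁻⁴ × 1600 × 0.67 = 0.21440 m
Δh = 0.07200 + 0.02604 + 0.21440 = 0.31244 m

Δh ≈ 31.2 cm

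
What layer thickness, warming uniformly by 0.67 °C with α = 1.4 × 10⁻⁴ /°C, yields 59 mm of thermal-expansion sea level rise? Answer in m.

about 629 m

H = Δh/(αΔT) = 0.059 / (1.4×10⁻⁴ × 0.67) ≈ 629.0 m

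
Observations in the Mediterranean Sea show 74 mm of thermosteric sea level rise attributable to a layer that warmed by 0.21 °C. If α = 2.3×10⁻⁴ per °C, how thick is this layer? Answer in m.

about 1500 m

H = Δh/(αΔT) = 0.074 / (2.3×10⁻⁴ × 0.21) ≈ 1532 m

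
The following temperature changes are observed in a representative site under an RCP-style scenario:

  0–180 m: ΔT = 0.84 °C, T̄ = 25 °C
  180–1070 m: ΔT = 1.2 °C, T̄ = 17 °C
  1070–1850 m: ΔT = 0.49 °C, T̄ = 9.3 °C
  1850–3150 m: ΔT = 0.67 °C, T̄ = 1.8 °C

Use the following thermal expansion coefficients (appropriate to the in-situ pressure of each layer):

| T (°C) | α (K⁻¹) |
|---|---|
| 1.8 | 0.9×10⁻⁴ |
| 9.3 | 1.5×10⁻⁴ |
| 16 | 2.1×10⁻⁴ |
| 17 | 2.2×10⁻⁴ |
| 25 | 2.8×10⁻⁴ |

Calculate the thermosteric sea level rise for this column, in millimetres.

410 mm of thermosteric rise

Layer 1 at 25 °C → α = 2.8×10⁻⁴ K⁻¹
Layer 2 at 17 °C → α = 2.2×10⁻⁴ K⁻¹
Layer 3 at 9.3 °C → α = 1.5×10⁻⁴ K⁻¹
Layer 4 at 1.8 °C → α = 0.9×10⁻⁴ K⁻¹
180 × 0.84 × 2.8×10⁻⁴ = 0.042336 m
Layer 2: 2.2×10⁻⁴ × 890 × 1.2 = 0.23496 m
1070–1850 m: 0.49 × 780 × 1.5×10⁻⁴ = 0.05733 m
1850–3150 m: 0.9×10⁻⁴ × 0.67 × 1300 = 0.07839 m
Δh = 0.042336 + 0.23496 + 0.05733 + 0.07839 = 0.413016 m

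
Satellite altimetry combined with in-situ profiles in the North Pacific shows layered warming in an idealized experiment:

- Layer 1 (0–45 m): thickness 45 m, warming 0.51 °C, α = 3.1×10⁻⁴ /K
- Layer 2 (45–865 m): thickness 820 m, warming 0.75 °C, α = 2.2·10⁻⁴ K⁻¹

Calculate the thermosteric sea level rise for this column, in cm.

Δh = 14 cm

0–45 m: 3.1×10⁻⁴ × 45 × 0.51 = 0.0071145 m
45–865 m: 820 × 2.2×10⁻⁴ × 0.75 = 0.13530 m
Δh = 0.0071145 + 0.13530 = 0.1424145 m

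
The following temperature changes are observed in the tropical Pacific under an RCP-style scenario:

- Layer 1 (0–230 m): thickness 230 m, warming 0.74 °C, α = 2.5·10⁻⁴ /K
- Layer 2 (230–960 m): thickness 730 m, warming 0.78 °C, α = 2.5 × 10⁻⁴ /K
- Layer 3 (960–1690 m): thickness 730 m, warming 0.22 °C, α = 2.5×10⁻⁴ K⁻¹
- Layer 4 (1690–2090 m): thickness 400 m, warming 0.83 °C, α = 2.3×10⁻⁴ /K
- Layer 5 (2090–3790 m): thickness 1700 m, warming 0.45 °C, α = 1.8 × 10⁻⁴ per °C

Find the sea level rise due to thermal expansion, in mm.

about 439 mm

0–230 m: 0.74 × 230 × 2.5×10⁻⁴ = 0.04255 m
230–960 m: 730 × 2.5×10⁻⁴ × 0.78 = 0.14235 m
960–1690 m: 730 × 0.22 × 2.5×10⁻⁴ = 0.04015 m
1690–2090 m: 2.3×10⁻⁴ × 400 × 0.83 = 0.07636 m
1.8×10⁻⁴ × 0.45 × 1700 = 0.13770 m
Δh = 0.04255 + 0.14235 + 0.04015 + 0.07636 + 0.13770 = 0.43911 m ≈ 439 mm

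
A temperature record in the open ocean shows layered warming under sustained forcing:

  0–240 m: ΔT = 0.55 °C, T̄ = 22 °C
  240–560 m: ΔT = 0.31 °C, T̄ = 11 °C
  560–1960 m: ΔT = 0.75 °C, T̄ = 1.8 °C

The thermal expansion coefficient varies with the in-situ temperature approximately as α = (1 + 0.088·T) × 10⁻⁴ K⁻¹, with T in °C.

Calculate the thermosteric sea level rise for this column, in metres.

about 0.180 m

Layer 1: α = (1 + 0.088×22)×10⁻⁴ = 2.936×10⁻⁴ K⁻¹
Layer 2: α = (1 + 0.088×11)×10⁻⁴ = 1.968×10⁻⁴ K⁻¹
Layer 3: α = (1 + 0.088×1.8)×10⁻⁴ = 1.1584×10⁻⁴ K⁻¹
0–240 m: 2.936×10⁻⁴ × 0.55 × 240 = 0.0387552 m
0.31 × 320 × 1.968×10⁻⁴ = 0.01952256 m
Layer 3: 0.75 × 1400 × 1.1584×10⁻⁴ = 0.121632 m
Δh = 0.0387552 + 0.01952256 + 0.121632 = 0.17990976 m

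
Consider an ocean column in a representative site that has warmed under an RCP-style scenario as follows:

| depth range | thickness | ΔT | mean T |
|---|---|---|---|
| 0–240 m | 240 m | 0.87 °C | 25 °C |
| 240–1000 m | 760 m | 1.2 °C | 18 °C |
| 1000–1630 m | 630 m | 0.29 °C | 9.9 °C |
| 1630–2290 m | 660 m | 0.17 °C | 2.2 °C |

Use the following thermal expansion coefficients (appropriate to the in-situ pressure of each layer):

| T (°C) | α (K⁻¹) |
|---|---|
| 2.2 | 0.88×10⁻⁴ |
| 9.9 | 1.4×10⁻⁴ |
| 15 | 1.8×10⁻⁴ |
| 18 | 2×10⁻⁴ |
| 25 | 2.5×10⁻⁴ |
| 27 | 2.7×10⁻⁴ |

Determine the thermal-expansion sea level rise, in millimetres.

Layer 1 at 25 °C → α = 2.5×10⁻⁴ K⁻¹
Layer 2 at 18 °C → α = 2×10⁻⁴ K⁻¹
Layer 3 at 9.9 °C → α = 1.4×10⁻⁴ K⁻¹
Layer 4 at 2.2 °C → α = 0.88×10⁻⁴ K⁻¹
Layer 1: 2.5×10⁻⁴ × 0.87 × 240 = 0.05220 m
760 × 1.2 × 2×10⁻⁴ = 0.18240 m
1000–1630 m: 1.4×10⁻⁴ × 630 × 0.29 = 0.025578 m
Layer 4: 0.88×10⁻⁴ × 660 × 0.17 = 0.0098736 m
Δh = 0.05220 + 0.18240 + 0.025578 + 0.0098736 = 0.2700516 m

Δh ≈ 270 mm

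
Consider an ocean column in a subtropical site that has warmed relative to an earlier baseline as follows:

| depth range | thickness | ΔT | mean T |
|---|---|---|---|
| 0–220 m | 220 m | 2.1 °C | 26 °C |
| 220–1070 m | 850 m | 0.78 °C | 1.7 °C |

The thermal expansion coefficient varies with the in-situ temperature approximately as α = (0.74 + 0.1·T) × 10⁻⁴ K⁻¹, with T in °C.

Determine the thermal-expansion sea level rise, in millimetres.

Layer 1: α = (0.74 + 0.1×26)×10⁻⁴ = 3.34×10⁻⁴ K⁻¹
Layer 2: α = (0.74 + 0.1×1.7)×10⁻⁴ = 0.91×10⁻⁴ K⁻¹
Layer 1: 2.1 × 3.34×10⁻⁴ × 220 = 0.154308 m
Layer 2: 850 × 0.78 × 0.91×10⁻⁴ = 0.060333 m
Δh = 0.154308 + 0.060333 = 0.214641 m

Δh = 210 mm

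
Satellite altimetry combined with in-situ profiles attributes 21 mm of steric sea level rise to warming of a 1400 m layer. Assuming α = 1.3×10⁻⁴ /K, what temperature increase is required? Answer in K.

ΔT ≈ 0.115 K

ΔT = Δh/(αH) = 0.021 / (1.3×10⁻⁴ × 1400) ≈ 0.1154 K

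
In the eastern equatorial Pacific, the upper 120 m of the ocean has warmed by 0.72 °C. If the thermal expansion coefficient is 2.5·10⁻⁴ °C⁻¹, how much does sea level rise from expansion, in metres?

0.0216 m

Δh = αΔT·H = 2.5×10⁻⁴ × 0.72 × 120 = 0.02160 m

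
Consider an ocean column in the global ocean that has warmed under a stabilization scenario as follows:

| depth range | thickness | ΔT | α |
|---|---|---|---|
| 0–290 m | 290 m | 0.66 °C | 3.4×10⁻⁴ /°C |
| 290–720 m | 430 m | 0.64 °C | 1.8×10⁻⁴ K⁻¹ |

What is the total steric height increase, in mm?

about 110 mm

Layer 1: 3.4×10⁻⁴ × 0.66 × 290 = 0.065076 m
290–720 m: 1.8×10⁻⁴ × 0.64 × 430 = 0.049536 m
Δh = 0.065076 + 0.049536 = 0.114612 m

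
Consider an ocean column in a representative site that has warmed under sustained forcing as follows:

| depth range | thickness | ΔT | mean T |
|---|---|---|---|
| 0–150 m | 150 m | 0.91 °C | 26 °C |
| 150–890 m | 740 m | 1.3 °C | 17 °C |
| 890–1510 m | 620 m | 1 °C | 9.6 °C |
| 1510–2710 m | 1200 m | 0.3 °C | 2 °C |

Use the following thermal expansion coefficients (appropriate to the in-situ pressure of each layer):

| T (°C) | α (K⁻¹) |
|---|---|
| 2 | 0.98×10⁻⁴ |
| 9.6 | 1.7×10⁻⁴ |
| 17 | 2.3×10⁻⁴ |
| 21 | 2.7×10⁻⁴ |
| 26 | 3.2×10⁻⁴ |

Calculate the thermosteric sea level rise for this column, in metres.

Layer 1 at 26 °C → α = 3.2×10⁻⁴ K⁻¹
Layer 2 at 17 °C → α = 2.3×10⁻⁴ K⁻¹
Layer 3 at 9.6 °C → α = 1.7×10⁻⁴ K⁻¹
Layer 4 at 2 °C → α = 0.98×10⁻⁴ K⁻¹
0–150 m: 0.91 × 3.2×10⁻⁴ × 150 = 0.04368 m
Layer 2: 2.3×10⁻⁴ × 1.3 × 740 = 0.22126 m
890–1510 m: 620 × 1 × 1.7×10⁻⁴ = 0.10540 m
1510–2710 m: 0.98×10⁻⁴ × 1200 × 0.3 = 0.03528 m
Δh = 0.04368 + 0.22126 + 0.10540 + 0.03528 = 0.40562 m

about 0.406 m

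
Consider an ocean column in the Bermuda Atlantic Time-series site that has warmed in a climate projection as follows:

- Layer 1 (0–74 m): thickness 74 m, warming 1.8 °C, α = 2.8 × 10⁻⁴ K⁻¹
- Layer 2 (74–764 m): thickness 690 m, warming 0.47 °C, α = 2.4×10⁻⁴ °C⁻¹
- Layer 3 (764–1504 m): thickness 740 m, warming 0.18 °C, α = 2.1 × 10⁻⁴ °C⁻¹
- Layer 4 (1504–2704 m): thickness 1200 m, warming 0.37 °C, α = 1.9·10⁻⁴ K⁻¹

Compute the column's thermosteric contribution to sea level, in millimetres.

Layer 1: 2.8×10⁻⁴ × 1.8 × 74 = 0.037296 m
74–764 m: 2.4×10⁻⁴ × 690 × 0.47 = 0.077832 m
764–1504 m: 2.1×10⁻⁴ × 740 × 0.18 = 0.027972 m
0.37 × 1.9×10⁻⁴ × 1200 = 0.08436 m
Δh = 0.037296 + 0.077832 + 0.027972 + 0.08436 = 0.22746 m ≈ 227 mm

about 227 mm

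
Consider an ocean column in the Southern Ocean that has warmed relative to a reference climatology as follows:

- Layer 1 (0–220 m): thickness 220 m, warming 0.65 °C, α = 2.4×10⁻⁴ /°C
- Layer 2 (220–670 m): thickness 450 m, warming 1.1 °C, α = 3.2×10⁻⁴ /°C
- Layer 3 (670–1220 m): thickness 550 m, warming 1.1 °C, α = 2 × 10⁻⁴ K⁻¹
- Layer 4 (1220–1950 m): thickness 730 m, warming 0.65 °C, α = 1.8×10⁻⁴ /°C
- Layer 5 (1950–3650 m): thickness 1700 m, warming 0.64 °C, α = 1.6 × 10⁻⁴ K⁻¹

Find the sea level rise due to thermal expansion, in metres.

about 0.573 m

2.4×10⁻⁴ × 220 × 0.65 = 0.03432 m
220–670 m: 450 × 3.2×10⁻⁴ × 1.1 = 0.15840 m
670–1220 m: 550 × 2×10⁻⁴ × 1.1 = 0.12100 m
Layer 4: 730 × 1.8×10⁻⁴ × 0.65 = 0.08541 m
1950–3650 m: 1.6×10⁻⁴ × 0.64 × 1700 = 0.17408 m
Δh = 0.03432 + 0.15840 + 0.12100 + 0.08541 + 0.17408 = 0.57321 m ≈ 0.573 m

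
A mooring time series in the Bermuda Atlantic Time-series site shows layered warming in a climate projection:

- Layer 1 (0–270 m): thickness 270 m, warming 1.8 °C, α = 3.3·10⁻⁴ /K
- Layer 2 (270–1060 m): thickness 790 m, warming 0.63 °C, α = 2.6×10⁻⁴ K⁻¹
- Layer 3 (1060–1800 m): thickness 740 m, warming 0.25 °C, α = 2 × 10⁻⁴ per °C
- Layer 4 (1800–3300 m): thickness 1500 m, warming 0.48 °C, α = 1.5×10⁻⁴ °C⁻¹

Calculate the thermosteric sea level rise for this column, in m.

Layer 1: 3.3×10⁻⁴ × 270 × 1.8 = 0.16038 m
Layer 2: 790 × 2.6×10⁻⁴ × 0.63 = 0.129402 m
1060–1800 m: 2×10⁻⁴ × 740 × 0.25 = 0.03700 m
1800–3300 m: 1.5×10⁻⁴ × 0.48 × 1500 = 0.10800 m
Δh = 0.16038 + 0.129402 + 0.03700 + 0.10800 = 0.434782 m

0.435 m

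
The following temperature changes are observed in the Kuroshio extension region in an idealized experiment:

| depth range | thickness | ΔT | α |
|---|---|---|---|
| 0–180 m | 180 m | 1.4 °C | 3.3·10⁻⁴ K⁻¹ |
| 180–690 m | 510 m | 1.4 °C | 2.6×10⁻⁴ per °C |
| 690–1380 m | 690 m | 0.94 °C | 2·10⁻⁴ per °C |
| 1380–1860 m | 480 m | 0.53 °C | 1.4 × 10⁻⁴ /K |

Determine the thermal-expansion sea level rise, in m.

0.434 m

Layer 1: 1.4 × 3.3×10⁻⁴ × 180 = 0.08316 m
Layer 2: 1.4 × 2.6×10⁻⁴ × 510 = 0.18564 m
690 × 2×10⁻⁴ × 0.94 = 0.12972 m
480 × 0.53 × 1.4×10⁻⁴ = 0.035616 m
Δh = 0.08316 + 0.18564 + 0.12972 + 0.035616 = 0.434136 m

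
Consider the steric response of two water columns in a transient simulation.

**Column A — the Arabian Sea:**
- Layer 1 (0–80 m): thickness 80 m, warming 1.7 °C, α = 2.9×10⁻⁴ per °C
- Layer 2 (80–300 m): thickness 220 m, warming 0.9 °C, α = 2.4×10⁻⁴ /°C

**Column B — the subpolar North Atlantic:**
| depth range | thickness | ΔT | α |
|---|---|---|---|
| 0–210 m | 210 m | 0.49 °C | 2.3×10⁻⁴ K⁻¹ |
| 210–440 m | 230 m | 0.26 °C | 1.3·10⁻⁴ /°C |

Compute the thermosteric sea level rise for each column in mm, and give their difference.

A 1.7 × 2.9×10⁻⁴ × 80 = 0.03944 m
A 220 × 2.4×10⁻⁴ × 0.9 = 0.04752 m
A total: 0.08696 m
B Layer 1: 0.49 × 210 × 2.3×10⁻⁴ = 0.023667 m
B 210–440 m: 230 × 0.26 × 1.3×10⁻⁴ = 0.007774 m
B total: 0.031441 m
Difference: 0.08696 − 0.031441 = 0.055519 m

Δh_A ≈ 87 mm, Δh_B ≈ 31 mm; difference ≈ 56 mm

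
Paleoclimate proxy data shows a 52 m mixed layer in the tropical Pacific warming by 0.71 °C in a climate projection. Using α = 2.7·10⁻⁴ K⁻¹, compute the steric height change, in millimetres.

Δh = αΔT·H = 2.7×10⁻⁴ × 0.71 × 52 = 0.0099684 m

Δh = 9.97 mm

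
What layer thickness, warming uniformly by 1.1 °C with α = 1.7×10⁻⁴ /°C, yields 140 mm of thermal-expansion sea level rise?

750 m

H = Δh/(αΔT) = 0.14 / (1.7×10⁻⁴ × 1.1) ≈ 748.7 m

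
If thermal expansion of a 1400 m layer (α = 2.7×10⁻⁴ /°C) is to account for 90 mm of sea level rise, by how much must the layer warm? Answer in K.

0.238 K

ΔT = Δh/(αH) = 0.09 / (2.7×10⁻⁴ × 1400) ≈ 0.2381 K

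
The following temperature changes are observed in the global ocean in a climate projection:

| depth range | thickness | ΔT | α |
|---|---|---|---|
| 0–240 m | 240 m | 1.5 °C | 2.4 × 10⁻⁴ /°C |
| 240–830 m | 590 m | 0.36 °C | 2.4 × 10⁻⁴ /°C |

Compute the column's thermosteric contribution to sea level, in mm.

Δh = 137 mm

240 × 2.4×10⁻⁴ × 1.5 = 0.08640 m
Layer 2: 2.4×10⁻⁴ × 0.36 × 590 = 0.050976 m
Δh = 0.08640 + 0.050976 = 0.137376 m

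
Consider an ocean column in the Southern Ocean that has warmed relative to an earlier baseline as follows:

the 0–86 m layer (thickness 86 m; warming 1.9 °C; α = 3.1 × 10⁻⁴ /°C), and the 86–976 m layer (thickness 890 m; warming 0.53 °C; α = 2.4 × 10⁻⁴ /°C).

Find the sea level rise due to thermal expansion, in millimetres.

160 mm of thermosteric rise

Layer 1: 86 × 3.1×10⁻⁴ × 1.9 = 0.050654 m
Layer 2: 2.4×10⁻⁴ × 890 × 0.53 = 0.113208 m
Δh = 0.050654 + 0.113208 = 0.163862 m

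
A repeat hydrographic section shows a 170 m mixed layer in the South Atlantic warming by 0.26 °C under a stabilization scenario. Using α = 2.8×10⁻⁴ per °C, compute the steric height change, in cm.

Δh = αΔT·H = 2.8×10⁻⁴ × 0.26 × 170 = 0.012376 m

1.2 cm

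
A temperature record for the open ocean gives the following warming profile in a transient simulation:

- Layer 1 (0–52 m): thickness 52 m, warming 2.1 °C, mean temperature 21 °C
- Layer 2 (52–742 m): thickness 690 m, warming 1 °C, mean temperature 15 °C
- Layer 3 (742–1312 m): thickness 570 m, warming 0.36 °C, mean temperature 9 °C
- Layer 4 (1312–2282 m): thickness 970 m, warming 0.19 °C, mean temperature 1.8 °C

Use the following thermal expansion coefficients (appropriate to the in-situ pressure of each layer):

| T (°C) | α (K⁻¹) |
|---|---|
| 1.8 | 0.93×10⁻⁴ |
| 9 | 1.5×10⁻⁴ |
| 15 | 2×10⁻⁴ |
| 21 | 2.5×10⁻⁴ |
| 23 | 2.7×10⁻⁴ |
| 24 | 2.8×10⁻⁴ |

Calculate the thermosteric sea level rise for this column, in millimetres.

Layer 1 at 21 °C → α = 2.5×10⁻⁴ K⁻¹
Layer 2 at 15 °C → α = 2×10⁻⁴ K⁻¹
Layer 3 at 9 °C → α = 1.5×10⁻⁴ K⁻¹
Layer 4 at 1.8 °C → α = 0.93×10⁻⁴ K⁻¹
2.1 × 2.5×10⁻⁴ × 52 = 0.02730 m
52–742 m: 690 × 2×10⁻⁴ × 1 = 0.13800 m
570 × 0.36 × 1.5×10⁻⁴ = 0.03078 m
970 × 0.19 × 0.93×10⁻⁴ = 0.0171399 m
Δh = 0.02730 + 0.13800 + 0.03078 + 0.0171399 = 0.2132199 m ≈ 210 mm

210 mm of thermosteric rise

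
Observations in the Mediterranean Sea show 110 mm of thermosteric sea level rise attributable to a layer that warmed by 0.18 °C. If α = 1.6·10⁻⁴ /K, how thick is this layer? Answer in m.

about 3820 m

H = Δh/(αΔT) = 0.11 / (1.6×10⁻⁴ × 0.18) ≈ 3819 m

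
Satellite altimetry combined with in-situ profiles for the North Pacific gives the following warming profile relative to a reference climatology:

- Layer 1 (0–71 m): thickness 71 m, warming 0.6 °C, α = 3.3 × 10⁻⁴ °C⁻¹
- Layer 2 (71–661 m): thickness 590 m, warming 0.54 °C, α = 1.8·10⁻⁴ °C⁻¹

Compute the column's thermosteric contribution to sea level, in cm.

0–71 m: 3.3×10⁻⁴ × 71 × 0.6 = 0.014058 m
0.54 × 1.8×10⁻⁴ × 590 = 0.057348 m
Δh = 0.014058 + 0.057348 = 0.071406 m ≈ 7.1 cm

Δh = 7.1 cm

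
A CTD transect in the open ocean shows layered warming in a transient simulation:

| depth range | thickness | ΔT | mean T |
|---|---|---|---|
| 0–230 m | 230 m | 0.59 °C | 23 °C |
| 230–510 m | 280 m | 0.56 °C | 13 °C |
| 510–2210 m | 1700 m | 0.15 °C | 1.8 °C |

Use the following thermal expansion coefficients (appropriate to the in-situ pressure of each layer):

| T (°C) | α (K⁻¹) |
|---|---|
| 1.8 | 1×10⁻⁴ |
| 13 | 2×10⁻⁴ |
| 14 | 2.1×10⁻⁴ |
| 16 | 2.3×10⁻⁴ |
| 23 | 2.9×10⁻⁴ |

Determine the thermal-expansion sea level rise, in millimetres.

Layer 1 at 23 °C → α = 2.9×10⁻⁴ K⁻¹
Layer 2 at 13 °C → α = 2×10⁻⁴ K⁻¹
Layer 3 at 1.8 °C → α = 1×10⁻⁴ K⁻¹
230 × 2.9×10⁻⁴ × 0.59 = 0.039353 m
2×10⁻⁴ × 0.56 × 280 = 0.03136 m
510–2210 m: 1×10⁻⁴ × 1700 × 0.15 = 0.02550 m
Δh = 0.039353 + 0.03136 + 0.02550 = 0.096213 m

about 96.2 mm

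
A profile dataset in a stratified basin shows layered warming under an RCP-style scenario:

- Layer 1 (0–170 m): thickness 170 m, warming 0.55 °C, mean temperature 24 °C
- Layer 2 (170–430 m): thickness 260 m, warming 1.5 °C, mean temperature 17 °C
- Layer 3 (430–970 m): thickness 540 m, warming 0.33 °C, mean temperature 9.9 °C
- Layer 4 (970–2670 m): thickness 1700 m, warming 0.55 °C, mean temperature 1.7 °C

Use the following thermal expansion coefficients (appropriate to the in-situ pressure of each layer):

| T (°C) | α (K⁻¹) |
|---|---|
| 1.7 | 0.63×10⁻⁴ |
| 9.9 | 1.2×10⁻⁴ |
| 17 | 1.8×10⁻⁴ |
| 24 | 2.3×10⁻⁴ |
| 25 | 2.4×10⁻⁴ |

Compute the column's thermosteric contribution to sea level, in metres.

Δh ≈ 0.172 m

Layer 1 at 24 °C → α = 2.3×10⁻⁴ K⁻¹
Layer 2 at 17 °C → α = 1.8×10⁻⁴ K⁻¹
Layer 3 at 9.9 °C → α = 1.2×10⁻⁴ K⁻¹
Layer 4 at 1.7 °C → α = 0.63×10⁻⁴ K⁻¹
2.3×10⁻⁴ × 0.55 × 170 = 0.021505 m
1.5 × 260 × 1.8×10⁻⁴ = 0.07020 m
430–970 m: 1.2×10⁻⁴ × 540 × 0.33 = 0.021384 m
Layer 4: 0.55 × 0.63×10⁻⁴ × 1700 = 0.058905 m
Δh = 0.021505 + 0.07020 + 0.021384 + 0.058905 = 0.171994 m ≈ 0.172 m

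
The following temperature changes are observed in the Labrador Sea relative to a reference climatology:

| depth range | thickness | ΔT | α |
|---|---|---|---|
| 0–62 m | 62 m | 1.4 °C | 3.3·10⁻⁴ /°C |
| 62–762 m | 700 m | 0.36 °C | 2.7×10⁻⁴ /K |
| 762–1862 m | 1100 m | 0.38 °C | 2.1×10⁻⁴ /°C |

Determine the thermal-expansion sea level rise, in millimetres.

184 mm

62 × 1.4 × 3.3×10⁻⁴ = 0.028644 m
0.36 × 700 × 2.7×10⁻⁴ = 0.06804 m
1100 × 2.1×10⁻⁴ × 0.38 = 0.08778 m
Δh = 0.028644 + 0.06804 + 0.08778 = 0.184464 m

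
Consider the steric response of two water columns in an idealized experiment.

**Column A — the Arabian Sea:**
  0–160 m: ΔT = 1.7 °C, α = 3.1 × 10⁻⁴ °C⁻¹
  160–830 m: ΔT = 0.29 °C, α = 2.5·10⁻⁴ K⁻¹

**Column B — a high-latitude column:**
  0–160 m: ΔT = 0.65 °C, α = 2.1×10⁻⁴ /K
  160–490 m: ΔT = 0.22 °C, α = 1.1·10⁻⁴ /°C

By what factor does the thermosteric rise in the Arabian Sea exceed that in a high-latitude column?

a factor of 4.5

A 160 × 1.7 × 3.1×10⁻⁴ = 0.08432 m
A Layer 2: 0.29 × 2.5×10⁻⁴ × 670 = 0.048575 m
A total: 0.132895 m
B 0–160 m: 0.65 × 160 × 2.1×10⁻⁴ = 0.02184 m
B Layer 2: 1.1×10⁻⁴ × 0.22 × 330 = 0.007986 m
B total: 0.029826 m
Ratio: 0.132895 / 0.029826 ≈ 4.456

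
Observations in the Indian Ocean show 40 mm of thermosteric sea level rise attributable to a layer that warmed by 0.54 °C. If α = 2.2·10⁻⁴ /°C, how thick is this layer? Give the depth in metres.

about 337 m

H = Δh/(αΔT) = 0.04 / (2.2×10⁻⁴ × 0.54) ≈ 336.7 m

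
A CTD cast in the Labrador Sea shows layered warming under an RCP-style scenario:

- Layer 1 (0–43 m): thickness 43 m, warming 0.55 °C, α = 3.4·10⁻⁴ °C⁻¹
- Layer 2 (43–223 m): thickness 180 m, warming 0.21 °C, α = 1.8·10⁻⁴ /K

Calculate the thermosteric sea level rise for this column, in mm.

about 14.8 mm

3.4×10⁻⁴ × 0.55 × 43 = 0.008041 m
43–223 m: 0.21 × 1.8×10⁻⁴ × 180 = 0.006804 m
Δh = 0.008041 + 0.006804 = 0.014845 m ≈ 14.8 mm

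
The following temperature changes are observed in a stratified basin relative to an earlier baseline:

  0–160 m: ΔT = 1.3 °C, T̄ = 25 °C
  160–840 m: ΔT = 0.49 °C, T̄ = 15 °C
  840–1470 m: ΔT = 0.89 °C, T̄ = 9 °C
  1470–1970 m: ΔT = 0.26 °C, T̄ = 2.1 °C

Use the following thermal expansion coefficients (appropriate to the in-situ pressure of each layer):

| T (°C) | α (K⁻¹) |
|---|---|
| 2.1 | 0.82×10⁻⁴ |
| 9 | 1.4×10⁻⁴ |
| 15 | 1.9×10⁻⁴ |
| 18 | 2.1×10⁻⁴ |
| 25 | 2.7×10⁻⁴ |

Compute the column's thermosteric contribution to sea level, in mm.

Layer 1 at 25 °C → α = 2.7×10⁻⁴ K⁻¹
Layer 2 at 15 °C → α = 1.9×10⁻⁴ K⁻¹
Layer 3 at 9 °C → α = 1.4×10⁻⁴ K⁻¹
Layer 4 at 2.1 °C → α = 0.82×10⁻⁴ K⁻¹
Layer 1: 1.3 × 2.7×10⁻⁴ × 160 = 0.05616 m
160–840 m: 680 × 1.9×10⁻⁴ × 0.49 = 0.063308 m
840–1470 m: 0.89 × 630 × 1.4×10⁻⁴ = 0.078498 m
500 × 0.82×10⁻⁴ × 0.26 = 0.01066 m
Δh = 0.05616 + 0.063308 + 0.078498 + 0.01066 = 0.208626 m

209 mm of thermosteric rise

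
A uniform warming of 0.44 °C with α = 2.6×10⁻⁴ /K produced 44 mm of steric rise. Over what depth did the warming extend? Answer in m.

H = Δh/(αΔT) = 0.044 / (2.6×10⁻⁴ × 0.44) ≈ 384.6 m

about 385 m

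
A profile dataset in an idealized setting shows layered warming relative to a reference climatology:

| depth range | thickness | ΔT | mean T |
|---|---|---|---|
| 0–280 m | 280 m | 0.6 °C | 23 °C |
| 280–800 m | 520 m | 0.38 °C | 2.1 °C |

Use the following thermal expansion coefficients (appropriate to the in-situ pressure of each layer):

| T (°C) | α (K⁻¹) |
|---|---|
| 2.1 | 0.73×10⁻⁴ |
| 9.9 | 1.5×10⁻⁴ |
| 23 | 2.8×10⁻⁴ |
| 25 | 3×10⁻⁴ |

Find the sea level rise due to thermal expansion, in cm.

Layer 1 at 23 °C → α = 2.8×10⁻⁴ K⁻¹
Layer 2 at 2.1 °C → α = 0.73×10⁻⁴ K⁻¹
Layer 1: 280 × 2.8×10⁻⁴ × 0.6 = 0.04704 m
Layer 2: 0.73×10⁻⁴ × 520 × 0.38 = 0.0144248 m
Δh = 0.04704 + 0.0144248 = 0.0614648 m

6.15 cm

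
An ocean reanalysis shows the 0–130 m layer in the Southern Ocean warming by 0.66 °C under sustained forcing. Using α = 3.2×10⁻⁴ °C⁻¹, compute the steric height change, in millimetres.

Δh = αΔT·H = 3.2×10⁻⁴ × 0.66 × 130 = 0.027456 m

about 27.5 mm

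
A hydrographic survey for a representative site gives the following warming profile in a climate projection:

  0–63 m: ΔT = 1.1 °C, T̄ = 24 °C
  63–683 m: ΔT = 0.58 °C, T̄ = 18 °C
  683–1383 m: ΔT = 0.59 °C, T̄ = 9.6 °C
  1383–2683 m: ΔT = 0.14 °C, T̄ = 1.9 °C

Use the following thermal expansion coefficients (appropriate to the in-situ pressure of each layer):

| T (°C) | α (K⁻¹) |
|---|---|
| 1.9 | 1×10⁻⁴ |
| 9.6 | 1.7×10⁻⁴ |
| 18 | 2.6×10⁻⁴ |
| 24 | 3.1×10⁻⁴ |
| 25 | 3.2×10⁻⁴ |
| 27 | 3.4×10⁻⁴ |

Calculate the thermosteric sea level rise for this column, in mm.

Layer 1 at 24 °C → α = 3.1×10⁻⁴ K⁻¹
Layer 2 at 18 °C → α = 2.6×10⁻⁴ K⁻¹
Layer 3 at 9.6 °C → α = 1.7×10⁻⁴ K⁻¹
Layer 4 at 1.9 °C → α = 1×10⁻⁴ K⁻¹
0–63 m: 63 × 3.1×10⁻⁴ × 1.1 = 0.021483 m
0.58 × 2.6×10⁻⁴ × 620 = 0.093496 m
0.59 × 1.7×10⁻⁴ × 700 = 0.07021 m
1383–2683 m: 1×10⁻⁴ × 0.14 × 1300 = 0.01820 m
Δh = 0.021483 + 0.093496 + 0.07021 + 0.01820 = 0.203389 m

Δh ≈ 203 mm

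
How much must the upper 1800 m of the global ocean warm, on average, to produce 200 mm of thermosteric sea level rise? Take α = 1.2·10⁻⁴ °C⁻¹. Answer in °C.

ΔT = Δh/(αH) = 0.2 / (1.2×10⁻⁴ × 1800) ≈ 0.9259 °C

about 0.93 °C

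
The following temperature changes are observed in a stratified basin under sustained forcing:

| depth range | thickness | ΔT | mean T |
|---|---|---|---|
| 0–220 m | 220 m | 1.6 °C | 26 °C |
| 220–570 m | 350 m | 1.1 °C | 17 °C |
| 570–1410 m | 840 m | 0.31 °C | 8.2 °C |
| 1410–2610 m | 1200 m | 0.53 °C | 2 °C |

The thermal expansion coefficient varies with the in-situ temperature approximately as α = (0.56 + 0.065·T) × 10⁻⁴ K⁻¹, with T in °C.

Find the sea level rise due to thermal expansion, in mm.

Layer 1: α = (0.56 + 0.065×26)×10⁻⁴ = 2.25×10⁻⁴ K⁻¹
Layer 2: α = (0.56 + 0.065×17)×10⁻⁴ = 1.665×10⁻⁴ K⁻¹
Layer 3: α = (0.56 + 0.065×8.2)×10⁻⁴ = 1.093×10⁻⁴ K⁻¹
Layer 4: α = (0.56 + 0.065×2)×10⁻⁴ = 0.69×10⁻⁴ K⁻¹
220 × 1.6 × 2.25×10⁻⁴ = 0.07920 m
Layer 2: 1.1 × 350 × 1.665×10⁻⁴ = 0.0641025 m
570–1410 m: 1.093×10⁻⁴ × 0.31 × 840 = 0.02846172 m
Layer 4: 0.53 × 0.69×10⁻⁴ × 1200 = 0.043884 m
Δh = 0.07920 + 0.0641025 + 0.02846172 + 0.043884 = 0.21564822 m

216 mm of thermosteric rise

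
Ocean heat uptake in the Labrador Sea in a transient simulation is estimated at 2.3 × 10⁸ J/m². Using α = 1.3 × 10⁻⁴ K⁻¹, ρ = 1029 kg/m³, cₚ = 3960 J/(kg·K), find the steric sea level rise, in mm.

Δh = αQ/(ρcₚ) = 1.3×10⁻⁴ × 2.3×10⁸ / (1029 × 3960) ≈ 0.0073377 m

Δh ≈ 7.34 mm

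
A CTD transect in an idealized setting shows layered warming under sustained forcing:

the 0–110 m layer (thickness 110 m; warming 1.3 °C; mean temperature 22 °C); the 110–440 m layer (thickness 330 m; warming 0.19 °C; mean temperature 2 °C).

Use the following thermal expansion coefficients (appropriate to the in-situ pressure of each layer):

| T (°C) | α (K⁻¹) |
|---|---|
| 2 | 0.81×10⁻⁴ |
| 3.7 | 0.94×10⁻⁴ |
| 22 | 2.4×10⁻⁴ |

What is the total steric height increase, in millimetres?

39 mm of thermosteric rise

Layer 1 at 22 °C → α = 2.4×10⁻⁴ K⁻¹
Layer 2 at 2 °C → α = 0.81×10⁻⁴ K⁻¹
2.4×10⁻⁴ × 1.3 × 110 = 0.03432 m
0.81×10⁻⁴ × 0.19 × 330 = 0.0050787 m
Δh = 0.03432 + 0.0050787 = 0.0393987 m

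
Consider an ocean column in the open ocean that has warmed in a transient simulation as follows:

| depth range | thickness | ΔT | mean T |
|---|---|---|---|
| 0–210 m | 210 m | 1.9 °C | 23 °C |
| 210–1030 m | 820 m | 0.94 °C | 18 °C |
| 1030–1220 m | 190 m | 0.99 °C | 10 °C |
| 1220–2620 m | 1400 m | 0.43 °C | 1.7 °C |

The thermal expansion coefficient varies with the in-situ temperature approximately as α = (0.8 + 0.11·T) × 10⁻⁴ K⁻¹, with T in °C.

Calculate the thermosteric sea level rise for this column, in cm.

Layer 1: α = (0.8 + 0.11×23)×10⁻⁴ = 3.33×10⁻⁴ K⁻¹
Layer 2: α = (0.8 + 0.11×18)×10⁻⁴ = 2.78×10⁻⁴ K⁻¹
Layer 3: α = (0.8 + 0.11×10)×10⁻⁴ = 1.9×10⁻⁴ K⁻¹
Layer 4: α = (0.8 + 0.11×1.7)×10⁻⁴ = 0.987×10⁻⁴ K⁻¹
0–210 m: 1.9 × 210 × 3.33×10⁻⁴ = 0.132867 m
Layer 2: 2.78×10⁻⁴ × 820 × 0.94 = 0.2142824 m
1030–1220 m: 1.9×10⁻⁴ × 190 × 0.99 = 0.035739 m
1220–2620 m: 0.43 × 1400 × 0.987×10⁻⁴ = 0.0594174 m
Δh = 0.132867 + 0.2142824 + 0.035739 + 0.0594174 = 0.4423058 m ≈ 44 cm

44 cm of thermosteric rise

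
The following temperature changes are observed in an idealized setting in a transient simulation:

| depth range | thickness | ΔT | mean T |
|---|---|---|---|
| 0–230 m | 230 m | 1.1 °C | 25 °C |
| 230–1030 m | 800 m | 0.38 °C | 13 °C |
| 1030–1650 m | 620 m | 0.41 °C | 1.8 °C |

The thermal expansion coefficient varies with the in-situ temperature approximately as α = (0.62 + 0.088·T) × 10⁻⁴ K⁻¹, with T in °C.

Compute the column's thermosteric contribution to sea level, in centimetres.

Layer 1: α = (0.62 + 0.088×25)×10⁻⁴ = 2.82×10⁻⁴ K⁻¹
Layer 2: α = (0.62 + 0.088×13)×10⁻⁴ = 1.764×10⁻⁴ K⁻¹
Layer 3: α = (0.62 + 0.088×1.8)×10⁻⁴ = 0.7784×10⁻⁴ K⁻¹
0–230 m: 230 × 2.82×10⁻⁴ × 1.1 = 0.071346 m
Layer 2: 1.764×10⁻⁴ × 0.38 × 800 = 0.0536256 m
1030–1650 m: 0.41 × 0.7784×10⁻⁴ × 620 = 0.019786928 m
Δh = 0.071346 + 0.0536256 + 0.019786928 = 0.144758528 m

14 cm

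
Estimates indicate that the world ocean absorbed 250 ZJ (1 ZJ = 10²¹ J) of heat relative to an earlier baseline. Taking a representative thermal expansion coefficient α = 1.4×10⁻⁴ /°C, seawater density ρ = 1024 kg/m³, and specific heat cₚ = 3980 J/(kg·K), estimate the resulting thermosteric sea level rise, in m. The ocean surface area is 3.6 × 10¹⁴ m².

Per unit area: Q = 250×10²¹ / (3.6×10¹⁴) ≈ 6.944×10⁸ J/m²
Δh = αQ/(ρcₚ) = 1.4×10⁻⁴ × 6.944×10⁸ / (1024 × 3980) ≈ 0.023854 m

about 0.024 m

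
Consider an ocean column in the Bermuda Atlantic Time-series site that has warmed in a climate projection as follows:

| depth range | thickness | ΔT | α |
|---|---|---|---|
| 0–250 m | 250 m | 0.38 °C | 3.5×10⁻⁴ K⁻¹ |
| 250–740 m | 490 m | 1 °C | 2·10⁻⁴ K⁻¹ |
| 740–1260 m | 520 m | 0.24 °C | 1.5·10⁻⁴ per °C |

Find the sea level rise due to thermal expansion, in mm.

0–250 m: 3.5×10⁻⁴ × 250 × 0.38 = 0.03325 m
250–740 m: 490 × 2×10⁻⁴ × 1 = 0.09800 m
0.24 × 520 × 1.5×10⁻⁴ = 0.01872 m
Δh = 0.03325 + 0.09800 + 0.01872 = 0.14997 m

Δh = 150 mm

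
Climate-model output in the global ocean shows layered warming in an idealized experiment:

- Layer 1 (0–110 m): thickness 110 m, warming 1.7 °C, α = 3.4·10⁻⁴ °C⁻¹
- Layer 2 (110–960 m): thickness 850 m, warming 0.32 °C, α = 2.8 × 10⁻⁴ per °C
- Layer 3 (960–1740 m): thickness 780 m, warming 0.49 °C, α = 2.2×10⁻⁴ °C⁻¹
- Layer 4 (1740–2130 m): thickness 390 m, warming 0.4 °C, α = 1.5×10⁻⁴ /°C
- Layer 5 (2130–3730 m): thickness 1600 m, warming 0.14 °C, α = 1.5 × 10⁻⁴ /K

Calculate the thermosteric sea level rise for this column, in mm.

281 mm of thermosteric rise

Layer 1: 1.7 × 110 × 3.4×10⁻⁴ = 0.06358 m
110–960 m: 0.32 × 850 × 2.8×10⁻⁴ = 0.07616 m
Layer 3: 0.49 × 2.2×10⁻⁴ × 780 = 0.084084 m
1.5×10⁻⁴ × 0.4 × 390 = 0.02340 m
Layer 5: 0.14 × 1.5×10⁻⁴ × 1600 = 0.03360 m
Δh = 0.06358 + 0.07616 + 0.084084 + 0.02340 + 0.03360 = 0.280824 m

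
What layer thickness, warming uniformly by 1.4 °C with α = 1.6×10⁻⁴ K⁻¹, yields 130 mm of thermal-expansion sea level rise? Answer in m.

H ≈ 580 m

H = Δh/(αΔT) = 0.13 / (1.6×10⁻⁴ × 1.4) ≈ 580.4 m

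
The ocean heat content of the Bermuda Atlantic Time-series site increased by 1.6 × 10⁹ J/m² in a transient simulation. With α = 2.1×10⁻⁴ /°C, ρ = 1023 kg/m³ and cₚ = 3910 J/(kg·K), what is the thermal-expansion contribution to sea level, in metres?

about 0.084 m

Δh = αQ/(ρcₚ) = 2.1×10⁻⁴ × 1.6×10⁹ / (1023 × 3910) ≈ 0.084001 m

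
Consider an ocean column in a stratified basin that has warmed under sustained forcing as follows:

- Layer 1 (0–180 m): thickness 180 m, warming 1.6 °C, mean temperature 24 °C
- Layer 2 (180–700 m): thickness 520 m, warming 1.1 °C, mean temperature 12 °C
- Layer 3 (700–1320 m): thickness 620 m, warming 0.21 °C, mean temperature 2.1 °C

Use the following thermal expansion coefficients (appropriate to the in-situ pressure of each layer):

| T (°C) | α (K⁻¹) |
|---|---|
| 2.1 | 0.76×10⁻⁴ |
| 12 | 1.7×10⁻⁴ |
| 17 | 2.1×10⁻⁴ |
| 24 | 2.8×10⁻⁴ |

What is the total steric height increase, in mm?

Layer 1 at 24 °C → α = 2.8×10⁻⁴ K⁻¹
Layer 2 at 12 °C → α = 1.7×10⁻⁴ K⁻¹
Layer 3 at 2.1 °C → α = 0.76×10⁻⁴ K⁻¹
2.8×10⁻⁴ × 1.6 × 180 = 0.08064 m
1.1 × 520 × 1.7×10⁻⁴ = 0.09724 m
Layer 3: 0.76×10⁻⁴ × 0.21 × 620 = 0.0098952 m
Δh = 0.08064 + 0.09724 + 0.0098952 = 0.1877752 m

about 188 mm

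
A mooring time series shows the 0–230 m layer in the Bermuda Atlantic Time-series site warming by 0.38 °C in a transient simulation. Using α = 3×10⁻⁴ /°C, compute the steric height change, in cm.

Δh = αΔT·H = 3×10⁻⁴ × 0.38 × 230 = 0.02622 m

Δh ≈ 2.62 cm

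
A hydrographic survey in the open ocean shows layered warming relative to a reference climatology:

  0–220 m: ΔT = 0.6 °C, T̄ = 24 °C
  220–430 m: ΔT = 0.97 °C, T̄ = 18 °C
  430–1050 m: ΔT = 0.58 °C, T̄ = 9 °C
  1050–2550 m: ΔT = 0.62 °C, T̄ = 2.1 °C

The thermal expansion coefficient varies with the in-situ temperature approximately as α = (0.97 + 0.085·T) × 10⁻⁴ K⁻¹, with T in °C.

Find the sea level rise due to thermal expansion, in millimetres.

260 mm of thermosteric rise

Layer 1: α = (0.97 + 0.085×24)×10⁻⁴ = 3.01×10⁻⁴ K⁻¹
Layer 2: α = (0.97 + 0.085×18)×10⁻⁴ = 2.5×10⁻⁴ K⁻¹
Layer 3: α = (0.97 + 0.085×9)×10⁻⁴ = 1.735×10⁻⁴ K⁻¹
Layer 4: α = (0.97 + 0.085×2.1)×10⁻⁴ = 1.1485×10⁻⁴ K⁻¹
Layer 1: 220 × 0.6 × 3.01×10⁻⁴ = 0.039732 m
Layer 2: 210 × 0.97 × 2.5×10⁻⁴ = 0.050925 m
Layer 3: 1.735×10⁻⁴ × 0.58 × 620 = 0.0623906 m
Layer 4: 0.62 × 1500 × 1.1485×10⁻⁴ = 0.1068105 m
Δh = 0.039732 + 0.050925 + 0.0623906 + 0.1068105 = 0.2598581 m ≈ 260 mm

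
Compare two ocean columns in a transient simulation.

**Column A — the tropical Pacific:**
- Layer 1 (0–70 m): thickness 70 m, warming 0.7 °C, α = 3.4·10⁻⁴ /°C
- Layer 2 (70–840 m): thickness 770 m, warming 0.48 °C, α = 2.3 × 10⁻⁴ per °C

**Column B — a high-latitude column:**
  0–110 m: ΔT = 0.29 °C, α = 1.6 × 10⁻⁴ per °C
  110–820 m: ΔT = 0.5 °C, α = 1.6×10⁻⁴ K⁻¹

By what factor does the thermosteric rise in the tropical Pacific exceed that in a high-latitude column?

A Layer 1: 0.7 × 3.4×10⁻⁴ × 70 = 0.01666 m
A 70–840 m: 0.48 × 770 × 2.3×10⁻⁴ = 0.085008 m
A total: 0.101668 m
B 1.6×10⁻⁴ × 0.29 × 110 = 0.005104 m
B 0.5 × 710 × 1.6×10⁻⁴ = 0.05680 m
B total: 0.061904 m
Ratio: 0.101668 / 0.061904 ≈ 1.642

a factor of 1.64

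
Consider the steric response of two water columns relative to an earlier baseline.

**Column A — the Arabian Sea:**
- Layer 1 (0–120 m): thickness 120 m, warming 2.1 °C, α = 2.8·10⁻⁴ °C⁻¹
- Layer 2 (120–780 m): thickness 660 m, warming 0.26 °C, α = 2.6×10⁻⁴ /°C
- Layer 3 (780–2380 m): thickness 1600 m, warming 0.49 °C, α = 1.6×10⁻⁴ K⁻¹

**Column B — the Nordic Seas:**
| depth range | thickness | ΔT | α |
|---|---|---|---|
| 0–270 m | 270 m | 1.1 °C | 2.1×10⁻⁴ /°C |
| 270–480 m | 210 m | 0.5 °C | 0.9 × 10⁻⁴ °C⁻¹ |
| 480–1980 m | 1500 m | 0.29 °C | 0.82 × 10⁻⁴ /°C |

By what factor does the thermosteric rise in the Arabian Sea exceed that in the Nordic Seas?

≈ 2.24×

A 2.1 × 120 × 2.8×10⁻⁴ = 0.07056 m
A 660 × 0.26 × 2.6×10⁻⁴ = 0.044616 m
A 780–2380 m: 1600 × 0.49 × 1.6×10⁻⁴ = 0.12544 m
A total: 0.240616 m
B 1.1 × 2.1×10⁻⁴ × 270 = 0.06237 m
B 0.5 × 210 × 0.9×10⁻⁴ = 0.00945 m
B 480–1980 m: 0.29 × 1500 × 0.82×10⁻⁴ = 0.03567 m
B total: 0.10749 m
Ratio: 0.240616 / 0.10749 ≈ 2.238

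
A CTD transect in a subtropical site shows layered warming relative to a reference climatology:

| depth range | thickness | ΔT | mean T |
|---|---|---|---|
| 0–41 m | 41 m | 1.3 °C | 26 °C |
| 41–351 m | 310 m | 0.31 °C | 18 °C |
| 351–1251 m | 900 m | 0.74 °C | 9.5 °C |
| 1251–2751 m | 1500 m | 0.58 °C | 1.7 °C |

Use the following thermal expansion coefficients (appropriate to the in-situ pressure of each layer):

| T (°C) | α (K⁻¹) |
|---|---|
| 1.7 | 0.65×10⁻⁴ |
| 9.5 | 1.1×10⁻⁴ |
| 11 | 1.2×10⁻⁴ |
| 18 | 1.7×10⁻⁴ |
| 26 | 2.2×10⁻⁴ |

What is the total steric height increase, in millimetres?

Δh ≈ 158 mm

Layer 1 at 26 °C → α = 2.2×10⁻⁴ K⁻¹
Layer 2 at 18 °C → α = 1.7×10⁻⁴ K⁻¹
Layer 3 at 9.5 °C → α = 1.1×10⁻⁴ K⁻¹
Layer 4 at 1.7 °C → α = 0.65×10⁻⁴ K⁻¹
1.3 × 41 × 2.2×10⁻⁴ = 0.011726 m
Layer 2: 0.31 × 310 × 1.7×10⁻⁴ = 0.016337 m
0.74 × 900 × 1.1×10⁻⁴ = 0.07326 m
0.58 × 0.65×10⁻⁴ × 1500 = 0.05655 m
Δh = 0.011726 + 0.016337 + 0.07326 + 0.05655 = 0.157873 m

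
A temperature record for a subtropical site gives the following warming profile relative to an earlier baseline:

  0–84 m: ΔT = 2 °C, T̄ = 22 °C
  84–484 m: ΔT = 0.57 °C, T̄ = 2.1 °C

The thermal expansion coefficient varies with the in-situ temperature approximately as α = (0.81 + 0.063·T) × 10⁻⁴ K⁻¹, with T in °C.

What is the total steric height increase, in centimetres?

Layer 1: α = (0.81 + 0.063×22)×10⁻⁴ = 2.196×10⁻⁴ K⁻¹
Layer 2: α = (0.81 + 0.063×2.1)×10⁻⁴ = 0.9423×10⁻⁴ K⁻¹
0–84 m: 2 × 84 × 2.196×10⁻⁴ = 0.0368928 m
84–484 m: 400 × 0.9423×10⁻⁴ × 0.57 = 0.02148444 m
Δh = 0.0368928 + 0.02148444 = 0.05837724 m ≈ 5.8 cm

Δh ≈ 5.8 cm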